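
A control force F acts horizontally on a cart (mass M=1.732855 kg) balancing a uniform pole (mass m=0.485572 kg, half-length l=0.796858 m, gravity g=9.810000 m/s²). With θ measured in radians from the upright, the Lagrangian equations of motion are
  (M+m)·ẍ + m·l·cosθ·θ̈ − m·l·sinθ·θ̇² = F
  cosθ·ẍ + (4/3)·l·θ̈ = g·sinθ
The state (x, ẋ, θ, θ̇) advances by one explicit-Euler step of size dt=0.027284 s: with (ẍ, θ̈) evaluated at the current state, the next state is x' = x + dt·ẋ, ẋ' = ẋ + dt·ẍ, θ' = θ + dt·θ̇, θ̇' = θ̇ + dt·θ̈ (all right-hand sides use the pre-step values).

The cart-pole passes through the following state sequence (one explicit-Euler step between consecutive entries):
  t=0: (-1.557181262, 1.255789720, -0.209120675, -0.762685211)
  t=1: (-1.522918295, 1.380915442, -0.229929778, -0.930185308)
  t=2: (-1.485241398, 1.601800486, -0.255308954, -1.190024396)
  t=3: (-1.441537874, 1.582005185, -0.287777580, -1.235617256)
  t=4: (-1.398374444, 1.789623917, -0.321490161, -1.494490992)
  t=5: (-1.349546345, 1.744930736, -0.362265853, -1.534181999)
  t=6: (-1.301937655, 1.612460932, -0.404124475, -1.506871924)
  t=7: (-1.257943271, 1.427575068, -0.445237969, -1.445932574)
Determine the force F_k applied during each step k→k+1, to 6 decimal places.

F_0 = 7.896862 N
F_1 = 14.448215 N
F_2 = -2.096770 N
F_3 = 13.528598 N
F_4 = -3.894915 N
F_5 = -10.086029 N
F_6 = -13.892753 N

step 0→1:
  ẍ = (ẋ'−ẋ)/dt = (1.380915442−1.255789720)/0.027284 = 4.586048
  θ̈ = (θ̇'−θ̇)/dt = (-0.930185308−-0.762685211)/0.027284 = -6.139133
  sinθ=-0.207600, cosθ=0.978214
  F = (M+m)·ẍ + m·l·cosθ·θ̈ − m·l·sinθ·θ̇² = 10.173812 + -2.323675 − -0.046725 = 7.896862
step 1→2:
  ẍ = (ẋ'−ẋ)/dt = (1.601800486−1.380915442)/0.027284 = 8.095772
  θ̈ = (θ̇'−θ̇)/dt = (-1.190024396−-0.930185308)/0.027284 = -9.523497
  sinθ=-0.227909, cosθ=0.973682
  F = (M+m)·ẍ + m·l·cosθ·θ̈ − m·l·sinθ·θ̇² = 17.959879 + -3.587966 − -0.076302 = 14.448215
step 2→3:
  ẍ = (ẋ'−ẋ)/dt = (1.582005185−1.601800486)/0.027284 = -0.725528
  θ̈ = (θ̇'−θ̇)/dt = (-1.235617256−-1.190024396)/0.027284 = -1.671048
  sinθ=-0.252544, cosθ=0.967585
  F = (M+m)·ẍ + m·l·cosθ·θ̈ − m·l·sinθ·θ̇² = -1.609530 + -0.625623 − -0.138383 = -2.096770
step 3→4:
  ẍ = (ẋ'−ẋ)/dt = (1.789623917−1.582005185)/0.027284 = 7.609542
  θ̈ = (θ̇'−θ̇)/dt = (-1.494490992−-1.235617256)/0.027284 = -9.488115
  sinθ=-0.283822, cosθ=0.958877
  F = (M+m)·ẍ + m·l·cosθ·θ̈ − m·l·sinθ·θ̇² = 16.881212 + -3.520282 − -0.167667 = 13.528598
step 4→5:
  ẍ = (ẋ'−ẋ)/dt = (1.744930736−1.789623917)/0.027284 = -1.638073
  θ̈ = (θ̇'−θ̇)/dt = (-1.534181999−-1.494490992)/0.027284 = -1.454736
  sinθ=-0.315981, cosθ=0.948766
  F = (M+m)·ẍ + m·l·cosθ·θ̈ − m·l·sinθ·θ̇² = -3.633945 + -0.534045 − -0.273075 = -3.894915
step 5→6:
  ẍ = (ẋ'−ẋ)/dt = (1.612460932−1.744930736)/0.027284 = -4.855219
  θ̈ = (θ̇'−θ̇)/dt = (-1.506871924−-1.534181999)/0.027284 = 1.000956
  sinθ=-0.354394, cosθ=0.935096
  F = (M+m)·ẍ + m·l·cosθ·θ̈ − m·l·sinθ·θ̇² = -10.770950 + 0.362164 − -0.322756 = -10.086029
step 6→7:
  ẍ = (ẋ'−ẋ)/dt = (1.427575068−1.612460932)/0.027284 = -6.776347
  θ̈ = (θ̇'−θ̇)/dt = (-1.445932574−-1.506871924)/0.027284 = 2.233520
  sinθ=-0.393214, cosθ=0.919447
  F = (M+m)·ẍ + m·l·cosθ·θ̈ − m·l·sinθ·θ̇² = -15.032832 + 0.794605 − -0.345475 = -13.892753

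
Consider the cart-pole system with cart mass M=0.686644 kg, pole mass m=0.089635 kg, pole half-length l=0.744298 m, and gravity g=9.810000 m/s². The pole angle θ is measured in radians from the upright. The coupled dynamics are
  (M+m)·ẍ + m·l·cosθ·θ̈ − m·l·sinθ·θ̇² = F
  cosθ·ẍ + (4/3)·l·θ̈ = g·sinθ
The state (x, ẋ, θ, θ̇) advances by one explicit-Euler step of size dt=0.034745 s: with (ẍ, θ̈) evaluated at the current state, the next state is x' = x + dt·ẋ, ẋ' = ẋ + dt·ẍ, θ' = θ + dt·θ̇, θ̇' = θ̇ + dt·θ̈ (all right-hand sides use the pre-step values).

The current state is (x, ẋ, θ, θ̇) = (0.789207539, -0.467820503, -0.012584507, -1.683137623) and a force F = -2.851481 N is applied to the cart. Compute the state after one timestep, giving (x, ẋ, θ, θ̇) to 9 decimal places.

sinθ=-0.012584175, cosθ=0.999920816
temp = (F + m·l·θ̇²·sinθ)/(M+m) = (-2.851481 + -0.002378420)/0.776279 = -3.676332117
θ̈ = (g·sinθ − cosθ·temp)/(l·(4/3 − m·cos²θ/(M+m))) = 3.919153765
ẍ = temp − m·l·θ̈·cosθ/(M+m) = -4.013126275
Euler: x'=0.789207539+0.034745·-0.467820503=0.772953116, ẋ'=-0.467820503+0.034745·-4.013126275=-0.607256575
       θ'=-0.012584507+0.034745·-1.683137623=-0.071065124, θ̇'=-1.683137623+0.034745·3.919153765=-1.546966625

(0.772953116, -0.607256575, -0.071065124, -1.546966625)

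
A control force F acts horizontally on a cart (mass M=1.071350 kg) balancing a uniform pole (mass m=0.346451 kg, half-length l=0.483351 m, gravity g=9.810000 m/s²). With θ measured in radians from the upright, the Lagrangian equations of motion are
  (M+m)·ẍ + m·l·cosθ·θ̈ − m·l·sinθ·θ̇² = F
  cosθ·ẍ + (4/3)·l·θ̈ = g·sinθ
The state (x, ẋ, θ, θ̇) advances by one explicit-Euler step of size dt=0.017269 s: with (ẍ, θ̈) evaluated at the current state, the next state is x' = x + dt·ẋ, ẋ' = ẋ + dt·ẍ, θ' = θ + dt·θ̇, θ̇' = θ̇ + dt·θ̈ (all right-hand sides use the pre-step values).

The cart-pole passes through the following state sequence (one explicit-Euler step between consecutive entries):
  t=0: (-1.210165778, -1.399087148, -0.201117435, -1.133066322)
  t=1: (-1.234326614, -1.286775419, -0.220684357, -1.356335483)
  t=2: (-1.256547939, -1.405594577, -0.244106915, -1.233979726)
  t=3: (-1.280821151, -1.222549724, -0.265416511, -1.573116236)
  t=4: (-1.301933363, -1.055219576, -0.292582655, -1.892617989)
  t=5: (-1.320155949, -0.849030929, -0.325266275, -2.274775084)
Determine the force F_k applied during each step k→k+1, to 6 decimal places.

F_0 = 7.142443 N
F_1 = -8.530021 N
F_2 = 11.898671 N
F_3 = 10.856946 N
F_4 = 13.552999 N

step 0→1:
  ẍ = (ẋ'−ẋ)/dt = (-1.286775419−-1.399087148)/0.017269 = 6.503661
  θ̈ = (θ̇'−θ̇)/dt = (-1.356335483−-1.133066322)/0.017269 = -12.928899
  sinθ=-0.199764, cosθ=0.979844
  F = (M+m)·ẍ + m·l·cosθ·θ̈ − m·l·sinθ·θ̇² = 9.220898 + -2.121402 − -0.042947 = 7.142443
step 1→2:
  ẍ = (ẋ'−ẋ)/dt = (-1.405594577−-1.286775419)/0.017269 = -6.880489
  θ̈ = (θ̇'−θ̇)/dt = (-1.233979726−-1.356335483)/0.017269 = 7.085283
  sinθ=-0.218897, cosθ=0.975748
  F = (M+m)·ẍ + m·l·cosθ·θ̈ − m·l·sinθ·θ̇² = -9.755164 + 1.157709 − -0.067434 = -8.530021
step 2→3:
  ẍ = (ẋ'−ẋ)/dt = (-1.222549724−-1.405594577)/0.017269 = 10.599621
  θ̈ = (θ̇'−θ̇)/dt = (-1.573116236−-1.233979726)/0.017269 = -19.638457
  sinθ=-0.241690, cosθ=0.970354
  F = (M+m)·ẍ + m·l·cosθ·θ̈ − m·l·sinθ·θ̇² = 15.028153 + -3.191110 − -0.061628 = 11.898671
step 3→4:
  ẍ = (ẋ'−ẋ)/dt = (-1.055219576−-1.222549724)/0.017269 = 9.689626
  θ̈ = (θ̇'−θ̇)/dt = (-1.892617989−-1.573116236)/0.017269 = -18.501462
  sinθ=-0.262311, cosθ=0.964983
  F = (M+m)·ẍ + m·l·cosθ·θ̈ − m·l·sinθ·θ̇² = 13.737961 + -2.989719 − -0.108703 = 10.856946
step 4→5:
  ẍ = (ẋ'−ẋ)/dt = (-0.849030929−-1.055219576)/0.017269 = 11.939814
  θ̈ = (θ̇'−θ̇)/dt = (-2.274775084−-1.892617989)/0.017269 = -22.129660
  sinθ=-0.288426, cosθ=0.957502
  F = (M+m)·ẍ + m·l·cosθ·θ̈ − m·l·sinθ·θ̇² = 16.928280 + -3.548289 − -0.173007 = 13.552999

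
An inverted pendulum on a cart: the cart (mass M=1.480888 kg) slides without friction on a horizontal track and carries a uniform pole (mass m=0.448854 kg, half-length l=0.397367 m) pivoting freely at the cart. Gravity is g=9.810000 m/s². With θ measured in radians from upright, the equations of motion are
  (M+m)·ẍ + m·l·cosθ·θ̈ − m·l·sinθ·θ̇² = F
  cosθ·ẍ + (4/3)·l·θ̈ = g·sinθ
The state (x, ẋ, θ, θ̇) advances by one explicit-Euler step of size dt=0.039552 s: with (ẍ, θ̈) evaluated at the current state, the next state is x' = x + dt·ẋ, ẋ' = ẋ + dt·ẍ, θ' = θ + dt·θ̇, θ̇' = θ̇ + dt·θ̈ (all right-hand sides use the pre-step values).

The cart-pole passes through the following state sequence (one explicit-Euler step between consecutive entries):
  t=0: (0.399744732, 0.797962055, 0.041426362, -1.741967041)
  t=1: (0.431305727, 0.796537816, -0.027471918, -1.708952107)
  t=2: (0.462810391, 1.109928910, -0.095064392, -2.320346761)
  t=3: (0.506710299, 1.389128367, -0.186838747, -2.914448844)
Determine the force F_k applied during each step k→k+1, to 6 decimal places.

step 0→1:
  ẍ = (ẋ'−ẋ)/dt = (0.796537816−0.797962055)/0.039552 = -0.036009
  θ̈ = (θ̇'−θ̇)/dt = (-1.708952107−-1.741967041)/0.039552 = 0.834722
  sinθ=0.041415, cosθ=0.999142
  F = (M+m)·ẍ + m·l·cosθ·θ̈ − m·l·sinθ·θ̇² = -0.069489 + 0.148753 − 0.022415 = 0.056850
step 1→2:
  ẍ = (ẋ'−ẋ)/dt = (1.109928910−0.796537816)/0.039552 = 7.923521
  θ̈ = (θ̇'−θ̇)/dt = (-2.320346761−-1.708952107)/0.039552 = -15.457996
  sinθ=-0.027468, cosθ=0.999623
  F = (M+m)·ẍ + m·l·cosθ·θ̈ − m·l·sinθ·θ̇² = 15.290351 + -2.756044 − -0.014308 = 12.548615
step 2→3:
  ẍ = (ẋ'−ẋ)/dt = (1.389128367−1.109928910)/0.039552 = 7.059048
  θ̈ = (θ̇'−θ̇)/dt = (-2.914448844−-2.320346761)/0.039552 = -15.020785
  sinθ=-0.094921, cosθ=0.995485
  F = (M+m)·ẍ + m·l·cosθ·θ̈ − m·l·sinθ·θ̇² = 13.622141 + -2.667007 − -0.091152 = 11.046286

F_0 = 0.056850 N
F_1 = 12.548615 N
F_2 = 11.046286 N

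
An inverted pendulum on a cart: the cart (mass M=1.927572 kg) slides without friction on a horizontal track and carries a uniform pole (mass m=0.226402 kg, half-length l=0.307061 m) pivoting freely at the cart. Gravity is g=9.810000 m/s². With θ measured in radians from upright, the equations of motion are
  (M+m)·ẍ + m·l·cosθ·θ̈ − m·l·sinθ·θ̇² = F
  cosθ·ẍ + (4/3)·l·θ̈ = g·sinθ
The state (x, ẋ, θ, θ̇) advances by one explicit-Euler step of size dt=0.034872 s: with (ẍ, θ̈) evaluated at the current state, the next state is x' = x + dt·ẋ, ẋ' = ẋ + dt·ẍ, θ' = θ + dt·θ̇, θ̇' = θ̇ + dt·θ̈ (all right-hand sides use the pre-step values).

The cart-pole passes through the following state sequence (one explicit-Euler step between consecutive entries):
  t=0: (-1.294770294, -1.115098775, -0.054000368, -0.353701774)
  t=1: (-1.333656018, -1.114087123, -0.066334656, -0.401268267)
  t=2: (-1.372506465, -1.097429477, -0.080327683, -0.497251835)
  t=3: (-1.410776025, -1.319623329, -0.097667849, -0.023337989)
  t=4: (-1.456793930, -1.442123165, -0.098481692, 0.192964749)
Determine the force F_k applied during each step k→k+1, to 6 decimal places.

F_0 = -0.031731 N
F_1 = 0.838724 N
F_2 = -12.781366 N
F_3 = -7.137411 N

step 0→1:
  ẍ = (ẋ'−ẋ)/dt = (-1.114087123−-1.115098775)/0.034872 = 0.029010
  θ̈ = (θ̇'−θ̇)/dt = (-0.401268267−-0.353701774)/0.034872 = -1.364031
  sinθ=-0.053974, cosθ=0.998542
  F = (M+m)·ẍ + m·l·cosθ·θ̈ − m·l·sinθ·θ̇² = 0.062488 + -0.094688 − -0.000469 = -0.031731
step 1→2:
  ẍ = (ẋ'−ẋ)/dt = (-1.097429477−-1.114087123)/0.034872 = 0.477680
  θ̈ = (θ̇'−θ̇)/dt = (-0.497251835−-0.401268267)/0.034872 = -2.752454
  sinθ=-0.066286, cosθ=0.997801
  F = (M+m)·ẍ + m·l·cosθ·θ̈ − m·l·sinθ·θ̇² = 1.028910 + -0.190928 − -0.000742 = 0.838724
step 2→3:
  ẍ = (ẋ'−ẋ)/dt = (-1.319623329−-1.097429477)/0.034872 = -6.371698
  θ̈ = (θ̇'−θ̇)/dt = (-0.023337989−-0.497251835)/0.034872 = 13.590097
  sinθ=-0.080241, cosθ=0.996775
  F = (M+m)·ẍ + m·l·cosθ·θ̈ − m·l·sinθ·θ̇² = -13.724472 + 0.941727 − -0.001379 = -12.781366
step 3→4:
  ẍ = (ẋ'−ẋ)/dt = (-1.442123165−-1.319623329)/0.034872 = -3.512842
  θ̈ = (θ̇'−θ̇)/dt = (0.192964749−-0.023337989)/0.034872 = 6.202763
  sinθ=-0.097513, cosθ=0.995234
  F = (M+m)·ẍ + m·l·cosθ·θ̈ − m·l·sinθ·θ̇² = -7.566571 + 0.429156 − -0.000004 = -7.137411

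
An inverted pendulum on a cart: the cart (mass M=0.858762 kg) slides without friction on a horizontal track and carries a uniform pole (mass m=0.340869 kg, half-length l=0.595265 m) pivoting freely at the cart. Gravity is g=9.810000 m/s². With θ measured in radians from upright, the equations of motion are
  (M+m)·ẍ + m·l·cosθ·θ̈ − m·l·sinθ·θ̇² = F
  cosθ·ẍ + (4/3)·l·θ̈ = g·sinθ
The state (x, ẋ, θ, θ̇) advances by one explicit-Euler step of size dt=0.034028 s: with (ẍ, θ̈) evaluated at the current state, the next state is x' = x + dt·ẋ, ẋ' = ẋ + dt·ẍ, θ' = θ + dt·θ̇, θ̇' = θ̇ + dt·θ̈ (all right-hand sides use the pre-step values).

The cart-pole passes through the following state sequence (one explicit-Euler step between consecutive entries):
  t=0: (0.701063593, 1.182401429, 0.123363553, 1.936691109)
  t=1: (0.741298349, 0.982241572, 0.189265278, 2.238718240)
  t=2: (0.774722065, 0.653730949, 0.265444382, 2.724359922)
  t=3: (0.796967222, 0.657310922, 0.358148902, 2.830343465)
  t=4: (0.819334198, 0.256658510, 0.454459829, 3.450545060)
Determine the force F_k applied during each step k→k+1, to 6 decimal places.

step 0→1:
  ẍ = (ẋ'−ẋ)/dt = (0.982241572−1.182401429)/0.034028 = -5.882210
  θ̈ = (θ̇'−θ̇)/dt = (2.238718240−1.936691109)/0.034028 = 8.875841
  sinθ=0.123051, cosθ=0.992400
  F = (M+m)·ẍ + m·l·cosθ·θ̈ − m·l·sinθ·θ̇² = -7.056482 + 1.787287 − 0.093649 = -5.362844
step 1→2:
  ẍ = (ẋ'−ẋ)/dt = (0.653730949−0.982241572)/0.034028 = -9.654127
  θ̈ = (θ̇'−θ̇)/dt = (2.724359922−2.238718240)/0.034028 = 14.271826
  sinθ=0.188137, cosθ=0.982143
  F = (M+m)·ẍ + m·l·cosθ·θ̈ − m·l·sinθ·θ̇² = -11.581390 + 2.844147 − 0.191325 = -8.928568
step 2→3:
  ẍ = (ẋ'−ẋ)/dt = (0.657310922−0.653730949)/0.034028 = 0.105207
  θ̈ = (θ̇'−θ̇)/dt = (2.830343465−2.724359922)/0.034028 = 3.114598
  sinθ=0.262338, cosθ=0.964976
  F = (M+m)·ẍ + m·l·cosθ·θ̈ − m·l·sinθ·θ̇² = 0.126209 + 0.609841 − 0.395083 = 0.340967
step 3→4:
  ẍ = (ẋ'−ẋ)/dt = (0.256658510−0.657310922)/0.034028 = -11.774198
  θ̈ = (θ̇'−θ̇)/dt = (3.450545060−2.830343465)/0.034028 = 18.226214
  sinθ=0.350541, cosθ=0.936547
  F = (M+m)·ẍ + m·l·cosθ·θ̈ − m·l·sinθ·θ̇² = -14.124693 + 3.463570 − 0.569790 = -11.230913

F_0 = -5.362844 N
F_1 = -8.928568 N
F_2 = 0.340967 N
F_3 = -11.230913 N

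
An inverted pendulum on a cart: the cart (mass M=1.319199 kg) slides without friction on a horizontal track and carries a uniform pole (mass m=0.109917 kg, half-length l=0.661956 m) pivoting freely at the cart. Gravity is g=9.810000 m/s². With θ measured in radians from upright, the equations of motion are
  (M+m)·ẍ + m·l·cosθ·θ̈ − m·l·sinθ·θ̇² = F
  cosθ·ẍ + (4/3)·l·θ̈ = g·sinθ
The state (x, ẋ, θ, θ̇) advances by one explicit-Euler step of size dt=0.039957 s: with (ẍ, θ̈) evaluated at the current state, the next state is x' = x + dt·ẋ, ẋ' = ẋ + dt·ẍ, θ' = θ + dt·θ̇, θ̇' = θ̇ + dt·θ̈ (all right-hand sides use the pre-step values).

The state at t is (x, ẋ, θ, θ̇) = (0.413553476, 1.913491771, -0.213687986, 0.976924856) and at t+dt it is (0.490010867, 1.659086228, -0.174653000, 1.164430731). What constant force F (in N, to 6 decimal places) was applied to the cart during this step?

ẍ = (ẋ'−ẋ)/dt = (1.659086228−1.913491771)/0.039957 = -6.366983
θ̈ = (θ̇'−θ̇)/dt = (1.164430731−0.976924856)/0.039957 = 4.692692
sinθ=-0.212065, cosθ=0.977255
F = (M+m)·ẍ + m·l·cosθ·θ̈ − m·l·sinθ·θ̇² = -9.099157 + 0.333675 − -0.014726 = -8.750756

F = -8.750756 N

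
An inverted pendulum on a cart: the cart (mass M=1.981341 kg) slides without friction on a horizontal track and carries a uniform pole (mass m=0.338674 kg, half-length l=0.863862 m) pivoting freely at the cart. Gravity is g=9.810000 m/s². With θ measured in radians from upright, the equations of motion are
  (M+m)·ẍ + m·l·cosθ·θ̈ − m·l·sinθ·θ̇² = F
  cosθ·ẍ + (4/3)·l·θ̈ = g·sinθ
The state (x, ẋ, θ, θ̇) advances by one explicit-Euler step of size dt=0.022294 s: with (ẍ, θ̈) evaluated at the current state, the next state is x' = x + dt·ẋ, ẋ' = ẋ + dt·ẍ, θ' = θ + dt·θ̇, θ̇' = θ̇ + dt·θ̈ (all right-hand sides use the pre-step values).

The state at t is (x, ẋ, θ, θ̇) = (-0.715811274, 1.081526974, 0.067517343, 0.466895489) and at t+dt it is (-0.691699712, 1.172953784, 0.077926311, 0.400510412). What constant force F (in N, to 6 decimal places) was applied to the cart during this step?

ẍ = (ẋ'−ẋ)/dt = (1.172953784−1.081526974)/0.022294 = 4.100960
θ̈ = (θ̇'−θ̇)/dt = (0.400510412−0.466895489)/0.022294 = -2.977710
sinθ=0.067466, cosθ=0.997722
F = (M+m)·ẍ + m·l·cosθ·θ̈ − m·l·sinθ·θ̇² = 9.514289 + -0.869197 − 0.004303 = 8.640790

F = 8.640790 N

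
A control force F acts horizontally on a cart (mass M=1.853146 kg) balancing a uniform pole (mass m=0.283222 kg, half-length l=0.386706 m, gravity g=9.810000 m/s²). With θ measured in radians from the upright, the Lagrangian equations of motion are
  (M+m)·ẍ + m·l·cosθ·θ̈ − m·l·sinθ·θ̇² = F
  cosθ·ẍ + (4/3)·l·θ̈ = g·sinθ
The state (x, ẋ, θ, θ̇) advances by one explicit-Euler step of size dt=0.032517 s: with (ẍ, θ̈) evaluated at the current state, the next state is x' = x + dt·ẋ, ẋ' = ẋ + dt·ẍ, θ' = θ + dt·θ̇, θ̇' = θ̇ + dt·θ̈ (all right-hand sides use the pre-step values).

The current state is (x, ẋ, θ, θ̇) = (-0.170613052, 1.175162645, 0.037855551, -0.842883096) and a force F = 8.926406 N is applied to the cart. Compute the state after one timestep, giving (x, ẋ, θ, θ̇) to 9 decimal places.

sinθ=0.037846510, cosθ=0.999283564
temp = (F + m·l·θ̇²·sinθ)/(M+m) = (8.926406 + 0.002944886)/2.136368 = 4.179687622
θ̈ = (g·sinθ − cosθ·temp)/(l·(4/3 − m·cos²θ/(M+m))) = -8.194002480
ẍ = temp − m·l·θ̈·cosθ/(M+m) = 4.599462715
Euler: x'=-0.170613052+0.032517·1.175162645=-0.132400288, ẋ'=1.175162645+0.032517·4.599462715=1.324723374
       θ'=0.037855551+0.032517·-0.842883096=0.010447521, θ̇'=-0.842883096+0.032517·-8.194002480=-1.109327475

(-0.132400288, 1.324723374, 0.010447521, -1.109327475)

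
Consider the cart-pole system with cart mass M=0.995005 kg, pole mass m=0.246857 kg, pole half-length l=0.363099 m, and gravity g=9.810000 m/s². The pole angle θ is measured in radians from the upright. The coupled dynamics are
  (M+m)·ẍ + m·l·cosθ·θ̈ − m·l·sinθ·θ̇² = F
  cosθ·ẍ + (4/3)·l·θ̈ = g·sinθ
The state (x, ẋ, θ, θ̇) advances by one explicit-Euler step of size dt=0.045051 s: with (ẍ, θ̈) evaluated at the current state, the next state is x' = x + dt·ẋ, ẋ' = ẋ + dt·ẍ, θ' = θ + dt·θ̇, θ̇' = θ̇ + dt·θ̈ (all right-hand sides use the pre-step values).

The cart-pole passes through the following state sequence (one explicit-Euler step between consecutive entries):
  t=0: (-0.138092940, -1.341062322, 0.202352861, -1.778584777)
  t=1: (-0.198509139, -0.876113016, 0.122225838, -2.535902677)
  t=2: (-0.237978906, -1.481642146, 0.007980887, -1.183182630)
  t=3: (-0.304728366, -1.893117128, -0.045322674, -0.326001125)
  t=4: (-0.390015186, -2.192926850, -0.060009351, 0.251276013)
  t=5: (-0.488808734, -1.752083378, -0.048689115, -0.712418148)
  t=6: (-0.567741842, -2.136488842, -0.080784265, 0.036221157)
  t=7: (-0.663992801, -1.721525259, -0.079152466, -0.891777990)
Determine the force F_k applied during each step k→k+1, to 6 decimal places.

F_0 = 11.283647 N
F_1 = -14.090812 N
F_2 = -9.638199 N
F_3 = -7.116659 N
F_4 = 10.238579 N
F_5 = -9.106460 N
F_6 = 9.598441 N

step 0→1:
  ẍ = (ẋ'−ẋ)/dt = (-0.876113016−-1.341062322)/0.045051 = 10.320510
  θ̈ = (θ̇'−θ̇)/dt = (-2.535902677−-1.778584777)/0.045051 = -16.810235
  sinθ=0.200975, cosθ=0.979596
  F = (M+m)·ẍ + m·l·cosθ·θ̈ − m·l·sinθ·θ̇² = 12.816649 + -1.476017 − 0.056985 = 11.283647
step 1→2:
  ẍ = (ẋ'−ẋ)/dt = (-1.481642146−-0.876113016)/0.045051 = -13.440970
  θ̈ = (θ̇'−θ̇)/dt = (-1.183182630−-2.535902677)/0.045051 = 30.026416
  sinθ=0.121922, cosθ=0.992540
  F = (M+m)·ẍ + m·l·cosθ·θ̈ − m·l·sinθ·θ̇² = -16.691830 + 2.671295 − 0.070278 = -14.090812
step 2→3:
  ẍ = (ẋ'−ẋ)/dt = (-1.893117128−-1.481642146)/0.045051 = -9.133537
  θ̈ = (θ̇'−θ̇)/dt = (-0.326001125−-1.183182630)/0.045051 = 19.026914
  sinθ=0.007981, cosθ=0.999968
  F = (M+m)·ẍ + m·l·cosθ·θ̈ − m·l·sinθ·θ̇² = -11.342593 + 1.705395 − 0.001001 = -9.638199
step 3→4:
  ẍ = (ẋ'−ẋ)/dt = (-2.192926850−-1.893117128)/0.045051 = -6.654896
  θ̈ = (θ̇'−θ̇)/dt = (0.251276013−-0.326001125)/0.045051 = 12.813858
  sinθ=-0.045307, cosθ=0.998973
  F = (M+m)·ẍ + m·l·cosθ·θ̈ − m·l·sinθ·θ̇² = -8.264463 + 1.147372 − -0.000432 = -7.116659
step 4→5:
  ẍ = (ẋ'−ẋ)/dt = (-1.752083378−-2.192926850)/0.045051 = 9.785431
  θ̈ = (θ̇'−θ̇)/dt = (-0.712418148−0.251276013)/0.045051 = -21.391182
  sinθ=-0.059973, cosθ=0.998200
  F = (M+m)·ẍ + m·l·cosθ·θ̈ − m·l·sinθ·θ̇² = 12.152155 + -1.913916 − -0.000339 = 10.238579
step 5→6:
  ẍ = (ẋ'−ẋ)/dt = (-2.136488842−-1.752083378)/0.045051 = -8.532673
  θ̈ = (θ̇'−θ̇)/dt = (0.036221157−-0.712418148)/0.045051 = 16.617596
  sinθ=-0.048670, cosθ=0.998815
  F = (M+m)·ẍ + m·l·cosθ·θ̈ − m·l·sinθ·θ̇² = -10.596403 + 1.487729 − -0.002214 = -9.106460
step 6→7:
  ẍ = (ẋ'−ẋ)/dt = (-1.721525259−-2.136488842)/0.045051 = 9.210974
  θ̈ = (θ̇'−θ̇)/dt = (-0.891777990−0.036221157)/0.045051 = -20.598858
  sinθ=-0.080696, cosθ=0.996739
  F = (M+m)·ẍ + m·l·cosθ·θ̈ − m·l·sinθ·θ̇² = 11.438758 + -1.840327 − -0.000009 = 9.598441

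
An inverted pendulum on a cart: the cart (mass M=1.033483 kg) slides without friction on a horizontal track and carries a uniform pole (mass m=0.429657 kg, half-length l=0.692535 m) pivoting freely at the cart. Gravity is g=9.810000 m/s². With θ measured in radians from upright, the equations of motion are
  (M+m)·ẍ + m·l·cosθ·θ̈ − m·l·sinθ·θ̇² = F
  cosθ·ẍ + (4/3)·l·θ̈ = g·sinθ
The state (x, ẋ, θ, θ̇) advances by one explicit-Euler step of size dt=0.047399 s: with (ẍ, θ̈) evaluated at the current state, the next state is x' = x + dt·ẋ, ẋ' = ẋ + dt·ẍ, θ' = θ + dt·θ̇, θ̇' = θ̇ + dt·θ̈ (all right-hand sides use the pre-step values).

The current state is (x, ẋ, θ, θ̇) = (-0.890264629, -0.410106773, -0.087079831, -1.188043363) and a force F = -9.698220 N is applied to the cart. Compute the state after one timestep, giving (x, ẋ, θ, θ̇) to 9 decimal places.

sinθ=-0.086969820, cosθ=0.996210947
temp = (F + m·l·θ̇²·sinθ)/(M+m) = (-9.698220 + -0.036525551)/1.463140 = -6.653324734
θ̈ = (g·sinθ − cosθ·temp)/(l·(4/3 − m·cos²θ/(M+m))) = 8.003493927
ẍ = temp − m·l·θ̈·cosθ/(M+m) = -8.274793789
Euler: x'=-0.890264629+0.047399·-0.410106773=-0.909703280, ẋ'=-0.410106773+0.047399·-8.274793789=-0.802323724
       θ'=-0.087079831+0.047399·-1.188043363=-0.143391898, θ̇'=-1.188043363+0.047399·8.003493927=-0.808685754

(-0.909703280, -0.802323724, -0.143391898, -0.808685754)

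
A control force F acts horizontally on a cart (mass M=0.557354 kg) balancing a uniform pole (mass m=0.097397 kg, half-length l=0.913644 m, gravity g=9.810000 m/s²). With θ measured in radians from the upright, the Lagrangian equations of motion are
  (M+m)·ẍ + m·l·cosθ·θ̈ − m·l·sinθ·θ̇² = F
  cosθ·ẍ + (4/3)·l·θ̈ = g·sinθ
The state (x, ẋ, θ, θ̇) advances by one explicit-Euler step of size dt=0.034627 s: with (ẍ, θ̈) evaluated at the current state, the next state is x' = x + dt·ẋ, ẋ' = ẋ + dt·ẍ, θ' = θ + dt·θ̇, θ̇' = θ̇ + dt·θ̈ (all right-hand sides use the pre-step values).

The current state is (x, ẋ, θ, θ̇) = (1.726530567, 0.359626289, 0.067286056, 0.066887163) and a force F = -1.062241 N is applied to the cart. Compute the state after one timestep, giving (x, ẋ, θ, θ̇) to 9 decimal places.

(1.738983347, 0.293571891, 0.069602158, 0.139736223)

sinθ=0.067235296, cosθ=0.997737147
temp = (F + m·l·θ̇²·sinθ)/(M+m) = (-1.062241 + 0.000026767)/0.654751 = -1.622317847
θ̈ = (g·sinθ − cosθ·temp)/(l·(4/3 − m·cos²θ/(M+m))) = 2.103822462
ẍ = temp − m·l·θ̈·cosθ/(M+m) = -1.907598057
Euler: x'=1.726530567+0.034627·0.359626289=1.738983347, ẋ'=0.359626289+0.034627·-1.907598057=0.293571891
       θ'=0.067286056+0.034627·0.066887163=0.069602158, θ̇'=0.066887163+0.034627·2.103822462=0.139736223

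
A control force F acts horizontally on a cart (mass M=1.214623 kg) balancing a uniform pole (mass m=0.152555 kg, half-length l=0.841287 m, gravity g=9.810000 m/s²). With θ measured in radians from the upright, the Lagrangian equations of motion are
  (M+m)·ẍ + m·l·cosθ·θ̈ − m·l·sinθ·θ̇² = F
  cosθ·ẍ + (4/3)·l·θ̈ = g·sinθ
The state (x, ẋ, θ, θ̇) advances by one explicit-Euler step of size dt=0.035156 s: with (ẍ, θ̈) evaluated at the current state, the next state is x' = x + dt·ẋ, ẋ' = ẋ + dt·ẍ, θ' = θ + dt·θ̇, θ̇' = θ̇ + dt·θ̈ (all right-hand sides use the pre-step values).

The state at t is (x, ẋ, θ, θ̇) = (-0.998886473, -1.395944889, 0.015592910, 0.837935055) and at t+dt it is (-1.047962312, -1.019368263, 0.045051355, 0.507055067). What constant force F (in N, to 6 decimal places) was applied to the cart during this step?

F = 13.435461 N

ẍ = (ẋ'−ẋ)/dt = (-1.019368263−-1.395944889)/0.035156 = 10.711589
θ̈ = (θ̇'−θ̇)/dt = (0.507055067−0.837935055)/0.035156 = -9.411764
sinθ=0.015592, cosθ=0.999878
F = (M+m)·ẍ + m·l·cosθ·θ̈ − m·l·sinθ·θ̇² = 14.644649 + -1.207783 − 0.001405 = 13.435461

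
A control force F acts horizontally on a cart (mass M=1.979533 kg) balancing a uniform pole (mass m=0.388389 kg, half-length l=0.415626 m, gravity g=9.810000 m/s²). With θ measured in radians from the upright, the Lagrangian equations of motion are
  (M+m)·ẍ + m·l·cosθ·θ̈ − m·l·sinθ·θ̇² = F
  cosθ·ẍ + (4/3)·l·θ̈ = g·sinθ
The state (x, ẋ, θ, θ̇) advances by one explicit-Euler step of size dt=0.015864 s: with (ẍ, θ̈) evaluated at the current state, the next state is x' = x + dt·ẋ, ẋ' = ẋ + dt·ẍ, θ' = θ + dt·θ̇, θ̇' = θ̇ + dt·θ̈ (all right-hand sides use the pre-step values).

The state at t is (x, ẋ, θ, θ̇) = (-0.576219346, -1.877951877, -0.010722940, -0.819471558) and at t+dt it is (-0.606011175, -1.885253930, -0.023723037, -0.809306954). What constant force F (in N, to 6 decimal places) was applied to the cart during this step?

ẍ = (ẋ'−ẋ)/dt = (-1.885253930−-1.877951877)/0.015864 = -0.460291
θ̈ = (θ̇'−θ̇)/dt = (-0.809306954−-0.819471558)/0.015864 = 0.640734
sinθ=-0.010723, cosθ=0.999943
F = (M+m)·ẍ + m·l·cosθ·θ̈ − m·l·sinθ·θ̇² = -1.089933 + 0.103424 − -0.001162 = -0.985346

F = -0.985346 N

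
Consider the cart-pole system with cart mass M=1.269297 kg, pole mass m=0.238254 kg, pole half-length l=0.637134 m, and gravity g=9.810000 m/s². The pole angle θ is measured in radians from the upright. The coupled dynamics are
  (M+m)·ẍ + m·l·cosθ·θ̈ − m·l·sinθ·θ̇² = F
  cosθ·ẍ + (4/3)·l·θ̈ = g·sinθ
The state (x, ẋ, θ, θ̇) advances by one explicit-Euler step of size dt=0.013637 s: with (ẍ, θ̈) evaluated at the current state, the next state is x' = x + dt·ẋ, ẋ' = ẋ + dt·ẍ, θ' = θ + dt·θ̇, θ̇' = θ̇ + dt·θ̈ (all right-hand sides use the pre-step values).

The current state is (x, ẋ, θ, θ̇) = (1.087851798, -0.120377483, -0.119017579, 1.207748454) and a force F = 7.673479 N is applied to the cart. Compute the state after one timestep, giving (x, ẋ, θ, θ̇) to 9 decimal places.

sinθ=-0.118736794, cosθ=0.992925765
temp = (F + m·l·θ̇²·sinθ)/(M+m) = (7.673479 + -0.026291132)/1.507551 = 5.072589828
θ̈ = (g·sinθ − cosθ·temp)/(l·(4/3 − m·cos²θ/(M+m))) = -8.266053472
ẍ = temp − m·l·θ̈·cosθ/(M+m) = 5.899034834
Euler: x'=1.087851798+0.013637·-0.120377483=1.086210210, ẋ'=-0.120377483+0.013637·5.899034834=-0.039932345
       θ'=-0.119017579+0.013637·1.207748454=-0.102547513, θ̇'=1.207748454+0.013637·-8.266053472=1.095024283

(1.086210210, -0.039932345, -0.102547513, 1.095024283)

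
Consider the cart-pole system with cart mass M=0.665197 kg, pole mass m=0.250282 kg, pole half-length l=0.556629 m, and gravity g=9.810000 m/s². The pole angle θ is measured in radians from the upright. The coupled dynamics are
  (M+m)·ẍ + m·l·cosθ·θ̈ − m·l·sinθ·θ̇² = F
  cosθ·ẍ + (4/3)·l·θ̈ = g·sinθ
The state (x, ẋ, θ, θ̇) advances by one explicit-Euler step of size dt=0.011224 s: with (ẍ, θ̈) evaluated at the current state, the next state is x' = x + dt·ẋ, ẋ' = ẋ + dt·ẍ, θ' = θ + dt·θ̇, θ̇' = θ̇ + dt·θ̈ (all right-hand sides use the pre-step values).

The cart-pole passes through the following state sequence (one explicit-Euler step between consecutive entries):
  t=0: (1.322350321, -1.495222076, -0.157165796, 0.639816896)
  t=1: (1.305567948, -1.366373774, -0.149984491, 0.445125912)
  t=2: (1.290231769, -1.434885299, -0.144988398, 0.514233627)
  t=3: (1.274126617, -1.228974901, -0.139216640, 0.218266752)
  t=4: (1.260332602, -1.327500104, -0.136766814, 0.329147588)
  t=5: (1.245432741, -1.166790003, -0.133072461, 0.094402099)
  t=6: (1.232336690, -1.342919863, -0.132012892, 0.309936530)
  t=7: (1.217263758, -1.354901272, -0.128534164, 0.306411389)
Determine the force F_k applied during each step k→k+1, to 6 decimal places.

F_0 = 8.131609 N
F_1 = -4.735831 N
F_2 = 13.165237 N
F_3 = -6.672273 N
F_4 = 10.223790 N
F_5 = -11.714166 N
F_6 = -1.018869 N

step 0→1:
  ẍ = (ẋ'−ẋ)/dt = (-1.366373774−-1.495222076)/0.011224 = 11.479713
  θ̈ = (θ̇'−θ̇)/dt = (0.445125912−0.639816896)/0.011224 = -17.345954
  sinθ=-0.156520, cosθ=0.987675
  F = (M+m)·ẍ + m·l·cosθ·θ̈ − m·l·sinθ·θ̇² = 10.509436 + -2.386754 − -0.008926 = 8.131609
step 1→2:
  ẍ = (ẋ'−ẋ)/dt = (-1.434885299−-1.366373774)/0.011224 = -6.104020
  θ̈ = (θ̇'−θ̇)/dt = (0.514233627−0.445125912)/0.011224 = 6.157138
  sinθ=-0.149423, cosθ=0.988773
  F = (M+m)·ẍ + m·l·cosθ·θ̈ − m·l·sinθ·θ̇² = -5.588103 + 0.848147 − -0.004125 = -4.735831
step 2→3:
  ẍ = (ẋ'−ẋ)/dt = (-1.228974901−-1.434885299)/0.011224 = 18.345545
  θ̈ = (θ̇'−θ̇)/dt = (0.218266752−0.514233627)/0.011224 = -26.369109
  sinθ=-0.144481, cosθ=0.989508
  F = (M+m)·ẍ + m·l·cosθ·θ̈ − m·l·sinθ·θ̇² = 16.794961 + -3.635047 − -0.005323 = 13.165237
step 3→4:
  ẍ = (ẋ'−ẋ)/dt = (-1.327500104−-1.228974901)/0.011224 = -8.778083
  θ̈ = (θ̇'−θ̇)/dt = (0.329147588−0.218266752)/0.011224 = 9.878906
  sinθ=-0.138767, cosθ=0.990325
  F = (M+m)·ẍ + m·l·cosθ·θ̈ − m·l·sinθ·θ̇² = -8.036151 + 1.362957 − -0.000921 = -6.672273
step 4→5:
  ẍ = (ẋ'−ẋ)/dt = (-1.166790003−-1.327500104)/0.011224 = 14.318434
  θ̈ = (θ̇'−θ̇)/dt = (0.094402099−0.329147588)/0.011224 = -20.914602
  sinθ=-0.136341, cosθ=0.990662
  F = (M+m)·ẍ + m·l·cosθ·θ̈ − m·l·sinθ·θ̇² = 13.108225 + -2.886493 − -0.002058 = 10.223790
step 5→6:
  ẍ = (ẋ'−ẋ)/dt = (-1.342919863−-1.166790003)/0.011224 = -15.692254
  θ̈ = (θ̇'−θ̇)/dt = (0.309936530−0.094402099)/0.011224 = 19.202996
  sinθ=-0.132680, cosθ=0.991159
  F = (M+m)·ẍ + m·l·cosθ·θ̈ − m·l·sinθ·θ̇² = -14.365929 + 2.651598 − -0.000165 = -11.714166
step 6→7:
  ẍ = (ẋ'−ẋ)/dt = (-1.354901272−-1.342919863)/0.011224 = -1.067481
  θ̈ = (θ̇'−θ̇)/dt = (0.306411389−0.309936530)/0.011224 = -0.314072
  sinθ=-0.131630, cosθ=0.991299
  F = (M+m)·ẍ + m·l·cosθ·θ̈ − m·l·sinθ·θ̇² = -0.977257 + -0.043374 − -0.001762 = -1.018869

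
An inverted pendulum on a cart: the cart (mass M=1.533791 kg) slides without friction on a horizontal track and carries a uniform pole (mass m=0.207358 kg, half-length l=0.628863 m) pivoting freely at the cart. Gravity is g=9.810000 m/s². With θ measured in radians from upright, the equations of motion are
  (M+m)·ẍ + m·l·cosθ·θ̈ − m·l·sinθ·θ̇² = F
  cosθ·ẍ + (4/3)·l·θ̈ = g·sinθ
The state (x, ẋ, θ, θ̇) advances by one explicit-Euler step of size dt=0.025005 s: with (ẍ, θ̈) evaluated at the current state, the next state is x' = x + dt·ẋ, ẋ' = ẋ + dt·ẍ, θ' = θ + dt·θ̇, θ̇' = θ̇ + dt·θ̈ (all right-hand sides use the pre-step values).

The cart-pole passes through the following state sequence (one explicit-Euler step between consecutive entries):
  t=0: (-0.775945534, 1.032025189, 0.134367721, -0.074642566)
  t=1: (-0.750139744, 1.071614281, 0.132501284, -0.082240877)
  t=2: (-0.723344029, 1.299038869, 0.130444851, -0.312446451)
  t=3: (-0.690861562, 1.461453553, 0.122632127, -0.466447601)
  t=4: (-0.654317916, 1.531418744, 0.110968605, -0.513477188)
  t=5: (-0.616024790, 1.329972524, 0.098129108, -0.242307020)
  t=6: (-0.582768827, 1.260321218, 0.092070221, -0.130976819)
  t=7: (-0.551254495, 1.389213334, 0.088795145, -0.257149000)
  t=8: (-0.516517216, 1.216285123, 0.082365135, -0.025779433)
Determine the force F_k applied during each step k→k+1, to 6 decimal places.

F_0 = 2.717304 N
F_1 = 14.645933 N
F_2 = 10.511324 N
F_3 = 4.624933 N
F_4 = -12.625477 N
F_5 = -4.272924 N
F_6 = 8.319620 N
F_7 = -10.840281 N

step 0→1:
  ẍ = (ẋ'−ẋ)/dt = (1.071614281−1.032025189)/0.025005 = 1.583247
  θ̈ = (θ̇'−θ̇)/dt = (-0.082240877−-0.074642566)/0.025005 = -0.303872
  sinθ=0.133964, cosθ=0.990986
  F = (M+m)·ẍ + m·l·cosθ·θ̈ − m·l·sinθ·θ̇² = 2.756669 + -0.039268 − 0.000097 = 2.717304
step 1→2:
  ẍ = (ẋ'−ẋ)/dt = (1.299038869−1.071614281)/0.025005 = 9.095165
  θ̈ = (θ̇'−θ̇)/dt = (-0.312446451−-0.082240877)/0.025005 = -9.206382
  sinθ=0.132114, cosθ=0.991235
  F = (M+m)·ẍ + m·l·cosθ·θ̈ − m·l·sinθ·θ̇² = 15.836037 + -1.189987 − 0.000117 = 14.645933
step 2→3:
  ẍ = (ẋ'−ẋ)/dt = (1.461453553−1.299038869)/0.025005 = 6.495288
  θ̈ = (θ̇'−θ̇)/dt = (-0.466447601−-0.312446451)/0.025005 = -6.158814
  sinθ=0.130075, cosθ=0.991504
  F = (M+m)·ẍ + m·l·cosθ·θ̈ − m·l·sinθ·θ̇² = 11.309265 + -0.796285 − 0.001656 = 10.511324
step 3→4:
  ẍ = (ẋ'−ẋ)/dt = (1.531418744−1.461453553)/0.025005 = 2.798048
  θ̈ = (θ̇'−θ̇)/dt = (-0.513477188−-0.466447601)/0.025005 = -1.880807
  sinθ=0.122325, cosθ=0.992490
  F = (M+m)·ẍ + m·l·cosθ·θ̈ − m·l·sinθ·θ̇² = 4.871819 + -0.243415 − 0.003471 = 4.624933
step 4→5:
  ẍ = (ẋ'−ẋ)/dt = (1.329972524−1.531418744)/0.025005 = -8.056238
  θ̈ = (θ̇'−θ̇)/dt = (-0.242307020−-0.513477188)/0.025005 = 10.844638
  sinθ=0.110741, cosθ=0.993849
  F = (M+m)·ẍ + m·l·cosθ·θ̈ − m·l·sinθ·θ̇² = -14.027110 + 1.405440 − 0.003807 = -12.625477
step 5→6:
  ẍ = (ẋ'−ẋ)/dt = (1.260321218−1.329972524)/0.025005 = -2.785495
  θ̈ = (θ̇'−θ̇)/dt = (-0.130976819−-0.242307020)/0.025005 = 4.452318
  sinθ=0.097972, cosθ=0.995189
  F = (M+m)·ẍ + m·l·cosθ·θ̈ − m·l·sinθ·θ̇² = -4.849962 + 0.577788 − 0.000750 = -4.272924
step 6→7:
  ẍ = (ẋ'−ẋ)/dt = (1.389213334−1.260321218)/0.025005 = 5.154654
  θ̈ = (θ̇'−θ̇)/dt = (-0.257149000−-0.130976819)/0.025005 = -5.045878
  sinθ=0.091940, cosθ=0.995765
  F = (M+m)·ẍ + m·l·cosθ·θ̈ − m·l·sinθ·θ̇² = 8.975020 + -0.655194 − 0.000206 = 8.319620
step 7→8:
  ẍ = (ẋ'−ẋ)/dt = (1.216285123−1.389213334)/0.025005 = -6.915745
  θ̈ = (θ̇'−θ̇)/dt = (-0.025779433−-0.257149000)/0.025005 = 9.252932
  sinθ=0.088679, cosθ=0.996060
  F = (M+m)·ẍ + m·l·cosθ·θ̈ − m·l·sinθ·θ̇² = -12.041343 + 1.201827 − 0.000765 = -10.840281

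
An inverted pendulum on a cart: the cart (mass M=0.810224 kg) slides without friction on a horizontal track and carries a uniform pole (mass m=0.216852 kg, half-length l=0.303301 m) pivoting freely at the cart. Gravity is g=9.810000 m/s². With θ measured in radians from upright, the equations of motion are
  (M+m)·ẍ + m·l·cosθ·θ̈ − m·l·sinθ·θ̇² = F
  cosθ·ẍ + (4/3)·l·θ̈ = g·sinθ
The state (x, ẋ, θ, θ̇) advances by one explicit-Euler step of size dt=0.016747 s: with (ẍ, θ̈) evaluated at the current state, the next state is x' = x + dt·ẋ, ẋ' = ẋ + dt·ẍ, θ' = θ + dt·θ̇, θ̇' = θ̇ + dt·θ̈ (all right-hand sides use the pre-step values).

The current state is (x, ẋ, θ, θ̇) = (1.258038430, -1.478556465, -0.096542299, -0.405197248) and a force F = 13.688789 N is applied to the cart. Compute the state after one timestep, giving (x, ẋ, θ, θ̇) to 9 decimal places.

(1.233277045, -1.210881902, -0.103328137, -1.103177720)

sinθ=-0.096392400, cosθ=0.995343411
temp = (F + m·l·θ̇²·sinθ)/(M+m) = (13.688789 + -0.001040910)/1.027076 = 13.326908710
θ̈ = (g·sinθ − cosθ·temp)/(l·(4/3 − m·cos²θ/(M+m))) = -41.677940637
ẍ = temp − m·l·θ̈·cosθ/(M+m) = 15.983433608
Euler: x'=1.258038430+0.016747·-1.478556465=1.233277045, ẋ'=-1.478556465+0.016747·15.983433608=-1.210881902
       θ'=-0.096542299+0.016747·-0.405197248=-0.103328137, θ̇'=-0.405197248+0.016747·-41.677940637=-1.103177720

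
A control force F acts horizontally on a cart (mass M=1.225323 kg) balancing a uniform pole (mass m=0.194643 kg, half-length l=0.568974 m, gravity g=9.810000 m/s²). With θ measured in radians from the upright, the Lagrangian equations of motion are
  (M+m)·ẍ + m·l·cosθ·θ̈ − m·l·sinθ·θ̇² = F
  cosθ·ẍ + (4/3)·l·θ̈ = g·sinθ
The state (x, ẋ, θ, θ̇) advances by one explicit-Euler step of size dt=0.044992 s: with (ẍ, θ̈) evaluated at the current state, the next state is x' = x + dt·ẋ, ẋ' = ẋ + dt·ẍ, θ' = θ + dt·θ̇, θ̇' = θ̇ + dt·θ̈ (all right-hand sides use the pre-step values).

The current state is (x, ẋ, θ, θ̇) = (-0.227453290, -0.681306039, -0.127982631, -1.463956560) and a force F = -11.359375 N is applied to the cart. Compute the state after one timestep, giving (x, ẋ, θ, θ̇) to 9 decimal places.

sinθ=-0.127633534, cosθ=0.991821396
temp = (F + m·l·θ̇²·sinθ)/(M+m) = (-11.359375 + -0.030293705)/1.419966 = -8.021085508
θ̈ = (g·sinθ − cosθ·temp)/(l·(4/3 − m·cos²θ/(M+m))) = 9.830329176
ẍ = temp − m·l·θ̈·cosθ/(M+m) = -8.781507728
Euler: x'=-0.227453290+0.044992·-0.681306039=-0.258106611, ẋ'=-0.681306039+0.044992·-8.781507728=-1.076403635
       θ'=-0.127982631+0.044992·-1.463956560=-0.193848965, θ̇'=-1.463956560+0.044992·9.830329176=-1.021670390

(-0.258106611, -1.076403635, -0.193848965, -1.021670390)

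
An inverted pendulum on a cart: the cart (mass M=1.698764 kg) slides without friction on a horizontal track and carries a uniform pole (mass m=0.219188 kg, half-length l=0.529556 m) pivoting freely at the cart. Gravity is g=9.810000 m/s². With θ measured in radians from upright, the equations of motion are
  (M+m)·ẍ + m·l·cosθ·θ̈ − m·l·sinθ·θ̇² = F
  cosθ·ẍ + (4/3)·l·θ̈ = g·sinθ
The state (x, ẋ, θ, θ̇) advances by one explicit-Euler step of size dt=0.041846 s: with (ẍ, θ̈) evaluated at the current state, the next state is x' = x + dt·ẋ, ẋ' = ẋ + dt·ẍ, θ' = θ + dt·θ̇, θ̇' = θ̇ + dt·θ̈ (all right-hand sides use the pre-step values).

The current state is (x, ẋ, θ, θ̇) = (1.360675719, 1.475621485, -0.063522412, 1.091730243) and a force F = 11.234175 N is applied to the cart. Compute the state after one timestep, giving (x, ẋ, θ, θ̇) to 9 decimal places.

sinθ=-0.063479701, cosθ=0.997983130
temp = (F + m·l·θ̇²·sinθ)/(M+m) = (11.234175 + -0.008782016)/1.917952 = 5.852801834
θ̈ = (g·sinθ − cosθ·temp)/(l·(4/3 − m·cos²θ/(M+m))) = -10.008883327
ẍ = temp − m·l·θ̈·cosθ/(M+m) = 6.457306643
Euler: x'=1.360675719+0.041846·1.475621485=1.422424576, ẋ'=1.475621485+0.041846·6.457306643=1.745833939
       θ'=-0.063522412+0.041846·1.091730243=-0.017837868, θ̇'=1.091730243+0.041846·-10.008883327=0.672898511

(1.422424576, 1.745833939, -0.017837868, 0.672898511)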